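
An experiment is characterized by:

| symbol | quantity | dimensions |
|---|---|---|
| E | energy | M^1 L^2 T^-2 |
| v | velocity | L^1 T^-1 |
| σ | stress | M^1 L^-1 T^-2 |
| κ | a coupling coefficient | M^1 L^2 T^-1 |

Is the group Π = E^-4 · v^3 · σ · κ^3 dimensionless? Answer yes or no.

yes

Sum the exponent of each base dimension across the product:
  M: −4·[E]_M + 3·[v]_M + [σ]_M + 3·[κ]_M = −4·(1) + 3·(0) + (1) + 3·(1) = 0
  L: −4·[E]_L + 3·[v]_L + [σ]_L + 3·[κ]_L = −4·(2) + 3·(1) + (-1) + 3·(2) = 0
  T: −4·[E]_T + 3·[v]_T + [σ]_T + 3·[κ]_T = −4·(-2) + 3·(-1) + (-2) + 3·(-1) = 0
All base exponents vanish — dimensionless.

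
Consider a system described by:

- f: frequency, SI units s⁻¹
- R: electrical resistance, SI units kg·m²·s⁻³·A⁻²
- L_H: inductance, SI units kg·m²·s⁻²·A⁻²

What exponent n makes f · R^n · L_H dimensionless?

Balance the M exponent: (1)·n from R, plus (0) + (1) = 1 from the rest, must sum to zero.
n + 1 = 0, so n = -1.

-1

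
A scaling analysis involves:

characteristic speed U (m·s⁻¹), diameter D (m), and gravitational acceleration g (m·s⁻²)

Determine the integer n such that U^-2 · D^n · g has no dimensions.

Balance the L exponent: (1)·n from D, plus −2·(1) + (1) = -1 from the rest, must sum to zero.
n − 1 = 0, so n = 1.

1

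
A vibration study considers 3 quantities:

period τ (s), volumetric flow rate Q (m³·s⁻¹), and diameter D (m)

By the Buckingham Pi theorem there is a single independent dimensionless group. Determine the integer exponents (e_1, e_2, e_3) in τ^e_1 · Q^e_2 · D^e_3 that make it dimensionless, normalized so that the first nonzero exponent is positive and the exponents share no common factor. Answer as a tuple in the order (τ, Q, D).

(1, 1, -3)

L: e_1·(0) + e_2·(3) + e_3·(1) = 0
T: e_1·(1) + e_2·(-1) + e_3·(0) = 0
Solving this homogeneous linear system for the smallest-integer solution (first nonzero entry positive) gives (1, 1, -3).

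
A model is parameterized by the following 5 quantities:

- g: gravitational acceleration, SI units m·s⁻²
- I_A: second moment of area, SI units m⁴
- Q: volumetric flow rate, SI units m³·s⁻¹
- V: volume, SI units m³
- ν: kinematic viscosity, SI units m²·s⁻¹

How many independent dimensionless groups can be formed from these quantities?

There are 5 variables and 2 base dimensions (L, T).
The dimension matrix has rank 2.
Independent dimensionless groups: 5 − 2 = 3.

3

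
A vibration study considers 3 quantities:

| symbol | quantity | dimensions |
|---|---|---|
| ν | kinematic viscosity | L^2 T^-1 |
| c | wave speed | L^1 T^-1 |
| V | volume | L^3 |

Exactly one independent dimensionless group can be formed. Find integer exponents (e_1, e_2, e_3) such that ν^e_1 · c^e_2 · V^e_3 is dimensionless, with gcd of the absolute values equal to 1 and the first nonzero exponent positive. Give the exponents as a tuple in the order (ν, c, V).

(3, -3, -1)

L: e_1·(2) + e_2·(1) + e_3·(3) = 0
T: e_1·(-1) + e_2·(-1) + e_3·(0) = 0
Solving this homogeneous linear system for the smallest-integer solution (first nonzero entry positive) gives (3, -3, -1).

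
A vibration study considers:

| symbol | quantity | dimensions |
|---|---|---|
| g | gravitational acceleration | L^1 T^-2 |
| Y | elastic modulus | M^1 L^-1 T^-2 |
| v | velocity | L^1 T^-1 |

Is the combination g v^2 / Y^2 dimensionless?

no

Sum the exponent of each base dimension across the product:
  M: [g]_M − 2·[Y]_M + 2·[v]_M = (0) − 2·(1) + 2·(0) = -2
  L: [g]_L − 2·[Y]_L + 2·[v]_L = (1) − 2·(-1) + 2·(1) = 5
  T: [g]_T − 2·[Y]_T + 2·[v]_T = (-2) − 2·(-2) + 2·(-1) = 0
Net dimensions [M⁻² L⁵] ≠ [1] — not dimensionless.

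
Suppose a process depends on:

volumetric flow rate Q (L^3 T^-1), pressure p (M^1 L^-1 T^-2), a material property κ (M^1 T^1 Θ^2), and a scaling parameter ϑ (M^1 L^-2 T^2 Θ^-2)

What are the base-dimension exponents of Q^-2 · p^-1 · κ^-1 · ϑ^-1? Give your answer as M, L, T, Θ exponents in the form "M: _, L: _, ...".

Collect each base-dimension exponent across the product:
  M: −2·(0) − (1) − (1) − (1) = -3
  L: −2·(3) − (-1) − (0) − (-2) = -3
  T: −2·(-1) − (-2) − (1) − (2) = 1
  Θ: −2·(0) − (0) − (2) − (-2) = 0
So the dimensions are [M⁻³ L⁻³ T].

M: -3, L: -3, T: 1, Θ: 0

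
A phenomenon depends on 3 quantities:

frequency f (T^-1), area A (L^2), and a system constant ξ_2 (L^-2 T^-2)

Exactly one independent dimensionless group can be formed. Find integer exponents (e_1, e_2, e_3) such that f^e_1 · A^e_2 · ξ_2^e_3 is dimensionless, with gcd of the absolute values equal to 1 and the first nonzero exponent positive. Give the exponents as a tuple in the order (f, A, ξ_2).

(2, -1, -1)

L: e_1·(0) + e_2·(2) + e_3·(-2) = 0
T: e_1·(-1) + e_2·(0) + e_3·(-2) = 0
Solving this homogeneous linear system for the smallest-integer solution (first nonzero entry positive) gives (2, -1, -1).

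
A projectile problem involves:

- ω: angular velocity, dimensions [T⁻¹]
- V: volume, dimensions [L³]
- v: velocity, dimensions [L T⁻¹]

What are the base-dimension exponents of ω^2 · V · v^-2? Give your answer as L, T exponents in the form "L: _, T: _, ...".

Collect each base-dimension exponent across the product:
  L: 2·(0) + (3) − 2·(1) = 1
  T: 2·(-1) + (0) − 2·(-1) = 0
So the dimensions are [L].

L: 1, T: 0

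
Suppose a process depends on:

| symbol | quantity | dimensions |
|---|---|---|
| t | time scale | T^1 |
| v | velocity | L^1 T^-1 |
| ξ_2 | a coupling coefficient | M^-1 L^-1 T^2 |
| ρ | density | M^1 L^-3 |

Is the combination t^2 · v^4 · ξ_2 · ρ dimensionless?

yes

Sum the exponent of each base dimension across the product:
  M: 2·[t]_M + 4·[v]_M + [ξ_2]_M + [ρ]_M = 2·(0) + 4·(0) + (-1) + (1) = 0
  L: 2·[t]_L + 4·[v]_L + [ξ_2]_L + [ρ]_L = 2·(0) + 4·(1) + (-1) + (-3) = 0
  T: 2·[t]_T + 4·[v]_T + [ξ_2]_T + [ρ]_T = 2·(1) + 4·(-1) + (2) + (0) = 0
All base exponents vanish — dimensionless.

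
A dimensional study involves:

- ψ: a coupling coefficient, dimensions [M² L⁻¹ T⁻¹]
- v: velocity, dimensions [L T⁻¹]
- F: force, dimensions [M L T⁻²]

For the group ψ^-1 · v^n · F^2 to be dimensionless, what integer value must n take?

Balance the L exponent: (1)·n from v, plus −(-1) + 2·(1) = 3 from the rest, must sum to zero.
n + 3 = 0, so n = -3.

-3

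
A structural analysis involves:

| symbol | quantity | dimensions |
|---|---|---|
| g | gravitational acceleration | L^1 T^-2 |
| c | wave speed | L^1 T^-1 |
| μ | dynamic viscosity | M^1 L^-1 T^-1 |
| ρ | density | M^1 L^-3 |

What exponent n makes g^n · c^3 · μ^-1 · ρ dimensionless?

Balance the L exponent: (1)·n from g, plus 3·(1) − (-1) + (-3) = 1 from the rest, must sum to zero.
n + 1 = 0, so n = -1.

-1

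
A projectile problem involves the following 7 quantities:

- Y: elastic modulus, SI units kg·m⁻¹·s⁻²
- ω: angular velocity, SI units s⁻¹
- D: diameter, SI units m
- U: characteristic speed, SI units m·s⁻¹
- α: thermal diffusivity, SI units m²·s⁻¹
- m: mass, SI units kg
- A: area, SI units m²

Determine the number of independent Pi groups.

There are 7 variables and 3 base dimensions (M, L, T).
The dimension matrix has rank 3.
Independent dimensionless groups: 7 − 3 = 4.

4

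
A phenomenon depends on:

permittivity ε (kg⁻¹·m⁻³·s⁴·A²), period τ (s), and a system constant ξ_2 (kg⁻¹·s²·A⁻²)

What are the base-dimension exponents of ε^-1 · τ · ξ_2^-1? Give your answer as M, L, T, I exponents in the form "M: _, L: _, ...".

Collect each base-dimension exponent across the product:
  M: −(-1) + (0) − (-1) = 2
  L: −(-3) + (0) − (0) = 3
  T: −(4) + (1) − (2) = -5
  I: −(2) + (0) − (-2) = 0
So the dimensions are [M² L³ T⁻⁵].

M: 2, L: 3, T: -5, I: 0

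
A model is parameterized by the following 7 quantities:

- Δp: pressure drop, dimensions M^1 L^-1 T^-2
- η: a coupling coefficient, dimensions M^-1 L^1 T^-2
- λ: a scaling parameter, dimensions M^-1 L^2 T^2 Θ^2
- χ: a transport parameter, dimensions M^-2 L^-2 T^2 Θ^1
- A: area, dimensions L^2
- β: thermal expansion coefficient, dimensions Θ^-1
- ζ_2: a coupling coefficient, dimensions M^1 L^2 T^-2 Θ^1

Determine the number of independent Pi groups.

There are 7 variables and 4 base dimensions (M, L, T, Θ).
The dimension matrix has rank 4.
Independent dimensionless groups: 7 − 4 = 3.

3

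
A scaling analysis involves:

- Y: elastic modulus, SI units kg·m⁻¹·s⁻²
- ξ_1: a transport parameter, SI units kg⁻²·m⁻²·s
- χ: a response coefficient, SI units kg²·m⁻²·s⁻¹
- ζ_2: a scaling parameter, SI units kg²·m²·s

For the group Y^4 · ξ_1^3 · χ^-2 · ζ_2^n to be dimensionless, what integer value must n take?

Balance the M exponent: (2)·n from ζ_2, plus 4·(1) + 3·(-2) − 2·(2) = -6 from the rest, must sum to zero.
2n − 6 = 0, so n = 3.

3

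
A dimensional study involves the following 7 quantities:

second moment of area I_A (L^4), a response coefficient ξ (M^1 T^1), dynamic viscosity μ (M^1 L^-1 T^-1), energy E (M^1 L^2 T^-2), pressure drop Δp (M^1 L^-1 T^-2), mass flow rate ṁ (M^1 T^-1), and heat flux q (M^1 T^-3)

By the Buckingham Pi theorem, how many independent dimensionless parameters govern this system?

There are 7 variables and 3 base dimensions (M, L, T).
The dimension matrix has rank 3.
Independent dimensionless groups: 7 − 3 = 4.

4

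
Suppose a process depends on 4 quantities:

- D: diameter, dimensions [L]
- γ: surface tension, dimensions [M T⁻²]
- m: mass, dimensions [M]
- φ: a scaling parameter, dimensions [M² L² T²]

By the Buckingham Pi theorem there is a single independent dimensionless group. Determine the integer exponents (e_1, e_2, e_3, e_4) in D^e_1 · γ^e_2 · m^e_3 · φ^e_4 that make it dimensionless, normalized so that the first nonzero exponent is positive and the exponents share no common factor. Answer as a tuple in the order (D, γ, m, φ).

M: e_1·(0) + e_2·(1) + e_3·(1) + e_4·(2) = 0
L: e_1·(1) + e_2·(0) + e_3·(0) + e_4·(2) = 0
T: e_1·(0) + e_2·(-2) + e_3·(0) + e_4·(2) = 0
Solving this homogeneous linear system for the smallest-integer solution (first nonzero entry positive) gives (2, -1, 3, -1).

(2, -1, 3, -1)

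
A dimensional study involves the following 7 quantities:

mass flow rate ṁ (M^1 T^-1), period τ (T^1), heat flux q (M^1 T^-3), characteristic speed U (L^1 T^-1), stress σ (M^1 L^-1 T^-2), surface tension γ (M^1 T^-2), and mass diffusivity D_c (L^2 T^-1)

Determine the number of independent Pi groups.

There are 7 variables and 3 base dimensions (M, L, T).
The dimension matrix has rank 3.
Independent dimensionless groups: 7 − 3 = 4.

4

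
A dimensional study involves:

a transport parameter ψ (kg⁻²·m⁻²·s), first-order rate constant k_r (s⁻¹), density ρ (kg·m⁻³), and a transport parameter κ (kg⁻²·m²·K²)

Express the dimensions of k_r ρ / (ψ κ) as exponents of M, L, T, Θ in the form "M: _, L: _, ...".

M: 5, L: -3, T: -2, Θ: -2

Collect each base-dimension exponent across the product:
  M: −(-2) + (0) + (1) − (-2) = 5
  L: −(-2) + (0) + (-3) − (2) = -3
  T: −(1) + (-1) + (0) − (0) = -2
  Θ: −(0) + (0) + (0) − (2) = -2
So the dimensions are [M⁵ L⁻³ T⁻² Θ⁻²].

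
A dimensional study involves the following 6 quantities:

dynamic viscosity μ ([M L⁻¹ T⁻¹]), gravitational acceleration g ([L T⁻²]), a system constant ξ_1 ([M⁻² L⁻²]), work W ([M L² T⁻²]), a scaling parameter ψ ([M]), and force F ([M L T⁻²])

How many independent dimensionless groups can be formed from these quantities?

3

There are 6 variables and 3 base dimensions (M, L, T).
The dimension matrix has rank 3.
Independent dimensionless groups: 6 − 3 = 3.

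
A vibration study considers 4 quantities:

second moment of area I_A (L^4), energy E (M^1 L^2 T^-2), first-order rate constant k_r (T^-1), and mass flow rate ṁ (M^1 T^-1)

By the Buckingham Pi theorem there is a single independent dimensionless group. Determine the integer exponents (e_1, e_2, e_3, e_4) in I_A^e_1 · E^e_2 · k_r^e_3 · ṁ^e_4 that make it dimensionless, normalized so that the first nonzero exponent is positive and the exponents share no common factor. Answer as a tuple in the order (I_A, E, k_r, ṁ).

M: e_1·(0) + e_2·(1) + e_3·(0) + e_4·(1) = 0
L: e_1·(4) + e_2·(2) + e_3·(0) + e_4·(0) = 0
T: e_1·(0) + e_2·(-2) + e_3·(-1) + e_4·(-1) = 0
Solving this homogeneous linear system for the smallest-integer solution (first nonzero entry positive) gives (1, -2, 2, 2).

(1, -2, 2, 2)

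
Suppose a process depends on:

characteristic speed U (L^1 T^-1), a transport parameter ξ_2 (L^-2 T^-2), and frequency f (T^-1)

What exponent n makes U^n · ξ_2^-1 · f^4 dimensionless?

-2

Balance the L exponent: (1)·n from U, plus −(-2) + 4·(0) = 2 from the rest, must sum to zero.
n + 2 = 0, so n = -2.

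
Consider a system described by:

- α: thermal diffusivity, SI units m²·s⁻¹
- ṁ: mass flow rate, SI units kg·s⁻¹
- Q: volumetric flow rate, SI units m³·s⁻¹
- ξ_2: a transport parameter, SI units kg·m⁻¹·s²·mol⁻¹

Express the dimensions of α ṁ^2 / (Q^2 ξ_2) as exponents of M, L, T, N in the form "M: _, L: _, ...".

M: 1, L: -3, T: -3, N: 1

Collect each base-dimension exponent across the product:
  M: (0) + 2·(1) − 2·(0) − (1) = 1
  L: (2) + 2·(0) − 2·(3) − (-1) = -3
  T: (-1) + 2·(-1) − 2·(-1) − (2) = -3
  N: (0) + 2·(0) − 2·(0) − (-1) = 1
So the dimensions are [M L⁻³ T⁻³ N].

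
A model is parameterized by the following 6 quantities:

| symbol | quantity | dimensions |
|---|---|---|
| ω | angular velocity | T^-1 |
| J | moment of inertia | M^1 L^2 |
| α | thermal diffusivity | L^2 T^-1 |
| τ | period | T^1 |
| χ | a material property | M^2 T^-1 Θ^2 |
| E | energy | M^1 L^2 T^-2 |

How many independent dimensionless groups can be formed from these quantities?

There are 6 variables and 4 base dimensions (M, L, T, Θ).
The dimension matrix has rank 4.
Independent dimensionless groups: 6 − 4 = 2.

2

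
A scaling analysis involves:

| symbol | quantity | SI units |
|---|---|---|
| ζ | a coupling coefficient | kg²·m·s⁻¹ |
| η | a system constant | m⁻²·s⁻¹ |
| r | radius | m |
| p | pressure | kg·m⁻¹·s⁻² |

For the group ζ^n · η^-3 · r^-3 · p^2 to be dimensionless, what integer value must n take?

-1

Balance the M exponent: (2)·n from ζ, plus −3·(0) − 3·(0) + 2·(1) = 2 from the rest, must sum to zero.
2n + 2 = 0, so n = -1.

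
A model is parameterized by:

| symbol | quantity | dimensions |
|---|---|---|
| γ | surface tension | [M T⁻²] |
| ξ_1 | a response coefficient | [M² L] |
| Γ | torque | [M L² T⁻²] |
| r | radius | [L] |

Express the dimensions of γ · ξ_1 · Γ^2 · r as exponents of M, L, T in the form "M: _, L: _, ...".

M: 5, L: 6, T: -6

Collect each base-dimension exponent across the product:
  M: (1) + (2) + 2·(1) + (0) = 5
  L: (0) + (1) + 2·(2) + (1) = 6
  T: (-2) + (0) + 2·(-2) + (0) = -6
So the dimensions are [M⁵ L⁶ T⁻⁶].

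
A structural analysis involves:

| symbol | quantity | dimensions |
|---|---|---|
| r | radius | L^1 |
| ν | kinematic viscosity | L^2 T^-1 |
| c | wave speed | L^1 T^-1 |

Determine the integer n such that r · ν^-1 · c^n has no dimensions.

1

Balance the L exponent: (1)·n from c, plus (1) − (2) = -1 from the rest, must sum to zero.
n − 1 = 0, so n = 1.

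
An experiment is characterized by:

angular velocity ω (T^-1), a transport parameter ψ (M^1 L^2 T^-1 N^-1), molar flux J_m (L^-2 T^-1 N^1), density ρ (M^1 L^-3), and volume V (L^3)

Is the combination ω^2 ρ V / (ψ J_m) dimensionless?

yes

Sum the exponent of each base dimension across the product:
  M: 2·[ω]_M − [ψ]_M − [J_m]_M + [ρ]_M + [V]_M = 2·(0) − (1) − (0) + (1) + (0) = 0
  L: 2·[ω]_L − [ψ]_L − [J_m]_L + [ρ]_L + [V]_L = 2·(0) − (2) − (-2) + (-3) + (3) = 0
  T: 2·[ω]_T − [ψ]_T − [J_m]_T + [ρ]_T + [V]_T = 2·(-1) − (-1) − (-1) + (0) + (0) = 0
  N: 2·[ω]_N − [ψ]_N − [J_m]_N + [ρ]_N + [V]_N = 2·(0) − (-1) − (1) + (0) + (0) = 0
All base exponents vanish — dimensionless.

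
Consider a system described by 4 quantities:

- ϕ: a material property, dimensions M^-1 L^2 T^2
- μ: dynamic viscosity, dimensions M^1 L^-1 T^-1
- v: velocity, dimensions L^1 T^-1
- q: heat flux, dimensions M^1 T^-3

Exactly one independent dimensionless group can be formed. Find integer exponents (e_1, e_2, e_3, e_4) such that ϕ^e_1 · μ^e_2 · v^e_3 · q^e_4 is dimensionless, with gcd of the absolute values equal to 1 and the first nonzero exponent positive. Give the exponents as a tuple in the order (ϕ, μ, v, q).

(1, -1, -3, 2)

M: e_1·(-1) + e_2·(1) + e_3·(0) + e_4·(1) = 0
L: e_1·(2) + e_2·(-1) + e_3·(1) + e_4·(0) = 0
T: e_1·(2) + e_2·(-1) + e_3·(-1) + e_4·(-3) = 0
Solving this homogeneous linear system for the smallest-integer solution (first nonzero entry positive) gives (1, -1, -3, 2).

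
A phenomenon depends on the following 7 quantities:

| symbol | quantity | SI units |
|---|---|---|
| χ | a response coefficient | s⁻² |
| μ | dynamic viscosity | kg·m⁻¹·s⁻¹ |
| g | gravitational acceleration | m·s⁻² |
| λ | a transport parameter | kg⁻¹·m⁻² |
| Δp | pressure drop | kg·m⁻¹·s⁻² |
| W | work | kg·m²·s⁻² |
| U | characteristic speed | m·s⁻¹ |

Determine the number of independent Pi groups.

There are 7 variables and 3 base dimensions (M, L, T).
The dimension matrix has rank 3.
Independent dimensionless groups: 7 − 3 = 4.

4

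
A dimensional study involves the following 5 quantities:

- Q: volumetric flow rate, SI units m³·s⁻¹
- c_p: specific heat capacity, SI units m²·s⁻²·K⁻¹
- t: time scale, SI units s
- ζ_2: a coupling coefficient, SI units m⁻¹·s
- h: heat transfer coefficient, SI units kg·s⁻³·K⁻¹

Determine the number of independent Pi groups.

There are 5 variables and 4 base dimensions (M, L, T, Θ).
The dimension matrix has rank 4.
Independent dimensionless groups: 5 − 4 = 1.

1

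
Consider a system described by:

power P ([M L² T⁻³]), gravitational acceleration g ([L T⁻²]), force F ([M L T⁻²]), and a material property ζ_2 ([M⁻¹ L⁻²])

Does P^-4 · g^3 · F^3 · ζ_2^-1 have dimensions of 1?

Sum the exponent of each base dimension across the product:
  M: −4·[P]_M + 3·[g]_M + 3·[F]_M − [ζ_2]_M = −4·(1) + 3·(0) + 3·(1) − (-1) = 0
  L: −4·[P]_L + 3·[g]_L + 3·[F]_L − [ζ_2]_L = −4·(2) + 3·(1) + 3·(1) − (-2) = 0
  T: −4·[P]_T + 3·[g]_T + 3·[F]_T − [ζ_2]_T = −4·(-3) + 3·(-2) + 3·(-2) − (0) = 0
All base exponents vanish — dimensionless.

yes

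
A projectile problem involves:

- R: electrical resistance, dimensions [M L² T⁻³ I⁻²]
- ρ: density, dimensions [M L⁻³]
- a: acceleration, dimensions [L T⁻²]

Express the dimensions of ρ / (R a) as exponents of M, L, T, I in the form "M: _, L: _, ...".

Collect each base-dimension exponent across the product:
  M: −(1) + (1) − (0) = 0
  L: −(2) + (-3) − (1) = -6
  T: −(-3) + (0) − (-2) = 5
  I: −(-2) + (0) − (0) = 2
So the dimensions are [L⁻⁶ T⁵ I²].

M: 0, L: -6, T: 5, I: 2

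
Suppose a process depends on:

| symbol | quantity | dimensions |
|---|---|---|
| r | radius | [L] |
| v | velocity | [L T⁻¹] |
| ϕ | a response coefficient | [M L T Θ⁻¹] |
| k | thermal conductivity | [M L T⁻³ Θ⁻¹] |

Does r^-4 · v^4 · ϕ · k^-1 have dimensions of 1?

yes

Sum the exponent of each base dimension across the product:
  M: −4·[r]_M + 4·[v]_M + [ϕ]_M − [k]_M = −4·(0) + 4·(0) + (1) − (1) = 0
  L: −4·[r]_L + 4·[v]_L + [ϕ]_L − [k]_L = −4·(1) + 4·(1) + (1) − (1) = 0
  T: −4·[r]_T + 4·[v]_T + [ϕ]_T − [k]_T = −4·(0) + 4·(-1) + (1) − (-3) = 0
  Θ: −4·[r]_Θ + 4·[v]_Θ + [ϕ]_Θ − [k]_Θ = −4·(0) + 4·(0) + (-1) − (-1) = 0
All base exponents vanish — dimensionless.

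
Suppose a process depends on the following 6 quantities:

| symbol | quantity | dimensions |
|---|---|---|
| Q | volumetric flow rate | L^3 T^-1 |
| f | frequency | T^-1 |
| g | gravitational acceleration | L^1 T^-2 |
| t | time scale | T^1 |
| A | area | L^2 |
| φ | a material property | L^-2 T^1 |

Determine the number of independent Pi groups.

4

There are 6 variables and 2 base dimensions (L, T).
The dimension matrix has rank 2.
Independent dimensionless groups: 6 − 2 = 4.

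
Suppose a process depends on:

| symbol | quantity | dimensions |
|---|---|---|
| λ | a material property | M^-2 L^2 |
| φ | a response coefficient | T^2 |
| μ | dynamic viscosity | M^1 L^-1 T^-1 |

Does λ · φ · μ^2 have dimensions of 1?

yes

Sum the exponent of each base dimension across the product:
  M: [λ]_M + [φ]_M + 2·[μ]_M = (-2) + (0) + 2·(1) = 0
  L: [λ]_L + [φ]_L + 2·[μ]_L = (2) + (0) + 2·(-1) = 0
  T: [λ]_T + [φ]_T + 2·[μ]_T = (0) + (2) + 2·(-1) = 0
All base exponents vanish — dimensionless.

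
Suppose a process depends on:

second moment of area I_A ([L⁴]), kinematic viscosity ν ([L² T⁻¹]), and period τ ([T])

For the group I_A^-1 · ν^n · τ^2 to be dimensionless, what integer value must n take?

Balance the L exponent: (2)·n from ν, plus −(4) + 2·(0) = -4 from the rest, must sum to zero.
2n − 4 = 0, so n = 2.

2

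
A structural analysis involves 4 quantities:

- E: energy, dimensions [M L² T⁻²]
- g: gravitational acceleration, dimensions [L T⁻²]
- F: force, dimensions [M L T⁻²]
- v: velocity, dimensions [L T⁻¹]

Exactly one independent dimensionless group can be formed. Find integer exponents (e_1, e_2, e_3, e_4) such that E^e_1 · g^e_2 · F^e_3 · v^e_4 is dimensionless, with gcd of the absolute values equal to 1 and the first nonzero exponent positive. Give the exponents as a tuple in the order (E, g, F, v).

M: e_1·(1) + e_2·(0) + e_3·(1) + e_4·(0) = 0
L: e_1·(2) + e_2·(1) + e_3·(1) + e_4·(1) = 0
T: e_1·(-2) + e_2·(-2) + e_3·(-2) + e_4·(-1) = 0
Solving this homogeneous linear system for the smallest-integer solution (first nonzero entry positive) gives (1, 1, -1, -2).

(1, 1, -1, -2)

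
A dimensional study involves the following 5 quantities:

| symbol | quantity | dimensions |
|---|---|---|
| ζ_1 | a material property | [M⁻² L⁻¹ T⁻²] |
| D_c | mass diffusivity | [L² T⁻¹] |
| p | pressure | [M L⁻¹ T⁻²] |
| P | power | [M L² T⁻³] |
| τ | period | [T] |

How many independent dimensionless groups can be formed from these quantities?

There are 5 variables and 3 base dimensions (M, L, T).
The dimension matrix has rank 3.
Independent dimensionless groups: 5 − 3 = 2.

2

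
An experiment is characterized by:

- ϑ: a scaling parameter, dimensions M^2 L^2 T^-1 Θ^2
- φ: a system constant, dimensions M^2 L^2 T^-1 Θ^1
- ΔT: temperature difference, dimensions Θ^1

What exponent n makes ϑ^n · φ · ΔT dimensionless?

-1

Balance the M exponent: (2)·n from ϑ, plus (2) + (0) = 2 from the rest, must sum to zero.
2n + 2 = 0, so n = -1.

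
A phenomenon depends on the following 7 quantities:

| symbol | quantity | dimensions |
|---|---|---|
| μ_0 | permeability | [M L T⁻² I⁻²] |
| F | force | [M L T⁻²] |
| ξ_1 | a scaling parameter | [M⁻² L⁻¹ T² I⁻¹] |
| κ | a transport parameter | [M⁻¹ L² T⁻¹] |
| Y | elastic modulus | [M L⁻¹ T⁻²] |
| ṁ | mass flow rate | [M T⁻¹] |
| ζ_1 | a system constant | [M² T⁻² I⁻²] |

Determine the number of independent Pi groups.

There are 7 variables and 4 base dimensions (M, L, T, I).
The dimension matrix has rank 4.
Independent dimensionless groups: 7 − 4 = 3.

3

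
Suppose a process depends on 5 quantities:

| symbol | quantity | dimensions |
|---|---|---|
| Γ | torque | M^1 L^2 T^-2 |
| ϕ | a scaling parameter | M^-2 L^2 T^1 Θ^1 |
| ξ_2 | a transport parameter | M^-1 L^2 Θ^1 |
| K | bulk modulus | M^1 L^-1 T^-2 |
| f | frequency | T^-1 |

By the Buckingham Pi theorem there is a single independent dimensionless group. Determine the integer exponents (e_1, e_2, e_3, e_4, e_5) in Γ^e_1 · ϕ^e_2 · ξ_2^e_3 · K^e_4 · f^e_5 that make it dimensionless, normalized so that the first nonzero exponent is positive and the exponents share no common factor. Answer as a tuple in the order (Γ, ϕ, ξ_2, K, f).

(1, 3, -3, 2, -3)

M: e_1·(1) + e_2·(-2) + e_3·(-1) + e_4·(1) + e_5·(0) = 0
L: e_1·(2) + e_2·(2) + e_3·(2) + e_4·(-1) + e_5·(0) = 0
T: e_1·(-2) + e_2·(1) + e_3·(0) + e_4·(-2) + e_5·(-1) = 0
Θ: e_1·(0) + e_2·(1) + e_3·(1) + e_4·(0) + e_5·(0) = 0
Solving this homogeneous linear system for the smallest-integer solution (first nonzero entry positive) gives (1, 3, -3, 2, -3).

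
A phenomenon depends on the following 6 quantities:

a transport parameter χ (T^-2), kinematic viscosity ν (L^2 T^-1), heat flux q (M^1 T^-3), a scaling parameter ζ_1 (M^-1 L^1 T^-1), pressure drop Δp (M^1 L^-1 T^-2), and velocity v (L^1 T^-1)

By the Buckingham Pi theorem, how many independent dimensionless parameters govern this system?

There are 6 variables and 3 base dimensions (M, L, T).
The dimension matrix has rank 3.
Independent dimensionless groups: 6 − 3 = 3.

3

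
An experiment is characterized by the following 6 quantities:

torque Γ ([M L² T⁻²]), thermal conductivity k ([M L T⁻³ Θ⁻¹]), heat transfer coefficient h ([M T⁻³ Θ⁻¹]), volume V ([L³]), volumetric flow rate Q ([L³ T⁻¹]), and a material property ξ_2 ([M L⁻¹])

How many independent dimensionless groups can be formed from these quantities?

There are 6 variables and 4 base dimensions (M, L, T, Θ).
The dimension matrix has rank 4.
Independent dimensionless groups: 6 − 4 = 2.

2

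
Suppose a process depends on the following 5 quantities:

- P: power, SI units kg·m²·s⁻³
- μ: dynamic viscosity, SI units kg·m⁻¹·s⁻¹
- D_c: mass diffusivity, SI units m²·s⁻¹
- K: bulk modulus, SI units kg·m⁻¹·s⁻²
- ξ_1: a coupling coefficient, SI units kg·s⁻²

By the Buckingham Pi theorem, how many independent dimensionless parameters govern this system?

2

There are 5 variables and 3 base dimensions (M, L, T).
The dimension matrix has rank 3.
Independent dimensionless groups: 5 − 3 = 2.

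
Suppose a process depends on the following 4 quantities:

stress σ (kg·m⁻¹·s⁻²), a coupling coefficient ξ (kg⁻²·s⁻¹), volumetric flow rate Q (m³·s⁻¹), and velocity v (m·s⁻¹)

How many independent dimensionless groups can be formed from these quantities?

There are 4 variables and 3 base dimensions (M, L, T).
The dimension matrix has rank 3.
Independent dimensionless groups: 4 − 3 = 1.

1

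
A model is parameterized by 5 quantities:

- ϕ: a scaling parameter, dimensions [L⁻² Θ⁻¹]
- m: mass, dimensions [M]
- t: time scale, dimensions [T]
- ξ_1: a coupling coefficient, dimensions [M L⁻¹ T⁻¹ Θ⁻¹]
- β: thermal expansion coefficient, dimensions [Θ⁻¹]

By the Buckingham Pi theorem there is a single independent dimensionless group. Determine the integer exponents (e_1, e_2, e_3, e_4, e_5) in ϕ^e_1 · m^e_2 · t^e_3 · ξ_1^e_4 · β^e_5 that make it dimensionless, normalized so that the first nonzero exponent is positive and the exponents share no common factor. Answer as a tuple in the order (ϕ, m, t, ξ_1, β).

(1, 2, -2, -2, 1)

M: e_1·(0) + e_2·(1) + e_3·(0) + e_4·(1) + e_5·(0) = 0
L: e_1·(-2) + e_2·(0) + e_3·(0) + e_4·(-1) + e_5·(0) = 0
T: e_1·(0) + e_2·(0) + e_3·(1) + e_4·(-1) + e_5·(0) = 0
Θ: e_1·(-1) + e_2·(0) + e_3·(0) + e_4·(-1) + e_5·(-1) = 0
Solving this homogeneous linear system for the smallest-integer solution (first nonzero entry positive) gives (1, 2, -2, -2, 1).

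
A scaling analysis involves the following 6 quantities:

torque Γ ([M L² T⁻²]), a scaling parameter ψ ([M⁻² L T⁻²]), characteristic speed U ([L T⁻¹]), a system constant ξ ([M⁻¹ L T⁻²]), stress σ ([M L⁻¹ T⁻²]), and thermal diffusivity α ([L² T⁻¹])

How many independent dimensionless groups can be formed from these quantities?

3

There are 6 variables and 3 base dimensions (M, L, T).
The dimension matrix has rank 3.
Independent dimensionless groups: 6 − 3 = 3.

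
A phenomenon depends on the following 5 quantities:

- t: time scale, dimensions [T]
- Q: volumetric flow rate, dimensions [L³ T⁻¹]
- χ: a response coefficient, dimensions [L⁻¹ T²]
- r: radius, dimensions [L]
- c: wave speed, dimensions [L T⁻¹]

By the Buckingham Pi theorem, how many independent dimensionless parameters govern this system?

There are 5 variables and 2 base dimensions (L, T).
The dimension matrix has rank 2.
Independent dimensionless groups: 5 − 2 = 3.

3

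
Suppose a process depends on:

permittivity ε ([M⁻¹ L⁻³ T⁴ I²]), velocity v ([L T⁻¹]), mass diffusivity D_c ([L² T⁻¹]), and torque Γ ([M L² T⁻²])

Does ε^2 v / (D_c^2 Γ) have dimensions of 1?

no

Sum the exponent of each base dimension across the product:
  M: 2·[ε]_M + [v]_M − 2·[D_c]_M − [Γ]_M = 2·(-1) + (0) − 2·(0) − (1) = -3
  L: 2·[ε]_L + [v]_L − 2·[D_c]_L − [Γ]_L = 2·(-3) + (1) − 2·(2) − (2) = -11
  T: 2·[ε]_T + [v]_T − 2·[D_c]_T − [Γ]_T = 2·(4) + (-1) − 2·(-1) − (-2) = 11
  I: 2·[ε]_I + [v]_I − 2·[D_c]_I − [Γ]_I = 2·(2) + (0) − 2·(0) − (0) = 4
Net dimensions [M⁻³ L⁻¹¹ T¹¹ I⁴] ≠ [1] — not dimensionless.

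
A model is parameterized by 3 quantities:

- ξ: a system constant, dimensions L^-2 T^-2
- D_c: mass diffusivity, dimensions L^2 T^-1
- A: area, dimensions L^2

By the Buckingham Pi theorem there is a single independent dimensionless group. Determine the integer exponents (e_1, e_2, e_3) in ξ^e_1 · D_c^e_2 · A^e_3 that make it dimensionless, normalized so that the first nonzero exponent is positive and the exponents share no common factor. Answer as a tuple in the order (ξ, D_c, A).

L: e_1·(-2) + e_2·(2) + e_3·(2) = 0
T: e_1·(-2) + e_2·(-1) + e_3·(0) = 0
Solving this homogeneous linear system for the smallest-integer solution (first nonzero entry positive) gives (1, -2, 3).

(1, -2, 3)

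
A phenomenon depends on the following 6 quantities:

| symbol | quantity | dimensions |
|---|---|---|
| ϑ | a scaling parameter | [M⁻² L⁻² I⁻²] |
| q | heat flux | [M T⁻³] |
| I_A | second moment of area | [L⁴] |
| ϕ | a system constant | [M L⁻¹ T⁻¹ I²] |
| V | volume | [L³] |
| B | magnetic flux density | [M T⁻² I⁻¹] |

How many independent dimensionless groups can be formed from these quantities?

There are 6 variables and 4 base dimensions (M, L, T, I).
The dimension matrix has rank 4.
Independent dimensionless groups: 6 − 4 = 2.

2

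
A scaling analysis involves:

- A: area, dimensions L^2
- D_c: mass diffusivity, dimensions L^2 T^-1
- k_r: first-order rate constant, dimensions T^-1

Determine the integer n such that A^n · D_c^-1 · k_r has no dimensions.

Balance the L exponent: (2)·n from A, plus −(2) + (0) = -2 from the rest, must sum to zero.
2n − 2 = 0, so n = 1.

1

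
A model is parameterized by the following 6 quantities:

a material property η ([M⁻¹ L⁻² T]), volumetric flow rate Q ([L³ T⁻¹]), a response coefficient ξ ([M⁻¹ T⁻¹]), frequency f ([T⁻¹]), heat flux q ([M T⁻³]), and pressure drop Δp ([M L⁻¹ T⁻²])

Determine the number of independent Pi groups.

3

There are 6 variables and 3 base dimensions (M, L, T).
The dimension matrix has rank 3.
Independent dimensionless groups: 6 − 3 = 3.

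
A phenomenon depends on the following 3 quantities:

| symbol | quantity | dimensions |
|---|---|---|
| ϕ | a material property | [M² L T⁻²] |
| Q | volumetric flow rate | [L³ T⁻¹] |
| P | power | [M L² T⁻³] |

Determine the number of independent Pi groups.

There are 3 variables and 3 base dimensions (M, L, T).
The dimension matrix has rank 3.
Independent dimensionless groups: 3 − 3 = 0.

0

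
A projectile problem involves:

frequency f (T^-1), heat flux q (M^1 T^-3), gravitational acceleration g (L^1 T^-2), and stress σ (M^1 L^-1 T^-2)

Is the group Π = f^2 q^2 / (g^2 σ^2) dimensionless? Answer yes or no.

yes

Sum the exponent of each base dimension across the product:
  M: 2·[f]_M + 2·[q]_M − 2·[g]_M − 2·[σ]_M = 2·(0) + 2·(1) − 2·(0) − 2·(1) = 0
  L: 2·[f]_L + 2·[q]_L − 2·[g]_L − 2·[σ]_L = 2·(0) + 2·(0) − 2·(1) − 2·(-1) = 0
  T: 2·[f]_T + 2·[q]_T − 2·[g]_T − 2·[σ]_T = 2·(-1) + 2·(-3) − 2·(-2) − 2·(-2) = 0
All base exponents vanish — dimensionless.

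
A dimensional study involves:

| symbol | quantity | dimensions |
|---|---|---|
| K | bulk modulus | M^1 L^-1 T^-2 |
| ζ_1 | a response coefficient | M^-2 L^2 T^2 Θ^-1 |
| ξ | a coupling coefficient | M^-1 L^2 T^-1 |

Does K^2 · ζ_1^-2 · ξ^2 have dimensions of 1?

no

Sum the exponent of each base dimension across the product:
  M: 2·[K]_M − 2·[ζ_1]_M + 2·[ξ]_M = 2·(1) − 2·(-2) + 2·(-1) = 4
  L: 2·[K]_L − 2·[ζ_1]_L + 2·[ξ]_L = 2·(-1) − 2·(2) + 2·(2) = -2
  T: 2·[K]_T − 2·[ζ_1]_T + 2·[ξ]_T = 2·(-2) − 2·(2) + 2·(-1) = -10
  Θ: 2·[K]_Θ − 2·[ζ_1]_Θ + 2·[ξ]_Θ = 2·(0) − 2·(-1) + 2·(0) = 2
Net dimensions [M⁴ L⁻² T⁻¹⁰ Θ²] ≠ [1] — not dimensionless.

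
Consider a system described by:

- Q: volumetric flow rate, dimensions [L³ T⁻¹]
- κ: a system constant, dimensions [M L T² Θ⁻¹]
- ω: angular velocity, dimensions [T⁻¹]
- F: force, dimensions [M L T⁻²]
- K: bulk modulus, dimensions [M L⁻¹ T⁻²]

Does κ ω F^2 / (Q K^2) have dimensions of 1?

Sum the exponent of each base dimension across the product:
  M: −[Q]_M + [κ]_M + [ω]_M + 2·[F]_M − 2·[K]_M = −(0) + (1) + (0) + 2·(1) − 2·(1) = 1
  L: −[Q]_L + [κ]_L + [ω]_L + 2·[F]_L − 2·[K]_L = −(3) + (1) + (0) + 2·(1) − 2·(-1) = 2
  T: −[Q]_T + [κ]_T + [ω]_T + 2·[F]_T − 2·[K]_T = −(-1) + (2) + (-1) + 2·(-2) − 2·(-2) = 2
  Θ: −[Q]_Θ + [κ]_Θ + [ω]_Θ + 2·[F]_Θ − 2·[K]_Θ = −(0) + (-1) + (0) + 2·(0) − 2·(0) = -1
Net dimensions [M L² T² Θ⁻¹] ≠ [1] — not dimensionless.

no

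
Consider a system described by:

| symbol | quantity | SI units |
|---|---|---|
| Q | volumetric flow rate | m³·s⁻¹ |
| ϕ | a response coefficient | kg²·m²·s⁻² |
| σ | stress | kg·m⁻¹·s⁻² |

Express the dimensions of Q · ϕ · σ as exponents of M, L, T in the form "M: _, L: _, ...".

M: 3, L: 4, T: -5

Collect each base-dimension exponent across the product:
  M: (0) + (2) + (1) = 3
  L: (3) + (2) + (-1) = 4
  T: (-1) + (-2) + (-2) = -5
So the dimensions are [M³ L⁴ T⁻⁵].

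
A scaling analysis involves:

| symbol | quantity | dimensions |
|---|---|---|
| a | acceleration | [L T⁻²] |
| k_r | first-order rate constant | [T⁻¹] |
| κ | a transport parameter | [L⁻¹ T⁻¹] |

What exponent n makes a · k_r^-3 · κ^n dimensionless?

Balance the L exponent: (-1)·n from κ, plus (1) − 3·(0) = 1 from the rest, must sum to zero.
−n + 1 = 0, so n = 1.

1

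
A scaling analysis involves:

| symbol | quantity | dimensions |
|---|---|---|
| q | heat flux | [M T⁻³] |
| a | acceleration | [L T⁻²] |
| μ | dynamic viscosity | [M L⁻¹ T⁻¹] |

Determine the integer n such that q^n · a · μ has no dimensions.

-1

Balance the M exponent: (1)·n from q, plus (0) + (1) = 1 from the rest, must sum to zero.
n + 1 = 0, so n = -1.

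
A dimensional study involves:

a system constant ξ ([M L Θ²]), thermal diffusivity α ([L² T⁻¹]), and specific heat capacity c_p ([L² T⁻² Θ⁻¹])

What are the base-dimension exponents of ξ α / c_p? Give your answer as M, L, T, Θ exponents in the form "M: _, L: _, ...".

Collect each base-dimension exponent across the product:
  M: (1) + (0) − (0) = 1
  L: (1) + (2) − (2) = 1
  T: (0) + (-1) − (-2) = 1
  Θ: (2) + (0) − (-1) = 3
So the dimensions are [M L T Θ³].

M: 1, L: 1, T: 1, Θ: 3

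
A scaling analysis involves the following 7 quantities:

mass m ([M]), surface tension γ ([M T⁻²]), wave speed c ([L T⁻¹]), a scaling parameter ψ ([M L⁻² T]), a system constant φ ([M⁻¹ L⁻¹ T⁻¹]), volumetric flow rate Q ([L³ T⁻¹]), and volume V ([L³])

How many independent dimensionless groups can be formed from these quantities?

There are 7 variables and 3 base dimensions (M, L, T).
The dimension matrix has rank 3.
Independent dimensionless groups: 7 − 3 = 4.

4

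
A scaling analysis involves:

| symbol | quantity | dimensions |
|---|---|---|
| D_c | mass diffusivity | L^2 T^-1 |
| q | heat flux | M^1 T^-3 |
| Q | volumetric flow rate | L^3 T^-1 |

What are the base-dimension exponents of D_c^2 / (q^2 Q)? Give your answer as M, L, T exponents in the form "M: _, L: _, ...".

Collect each base-dimension exponent across the product:
  M: 2·(0) − 2·(1) − (0) = -2
  L: 2·(2) − 2·(0) − (3) = 1
  T: 2·(-1) − 2·(-3) − (-1) = 5
So the dimensions are [M⁻² L T⁵].

M: -2, L: 1, T: 5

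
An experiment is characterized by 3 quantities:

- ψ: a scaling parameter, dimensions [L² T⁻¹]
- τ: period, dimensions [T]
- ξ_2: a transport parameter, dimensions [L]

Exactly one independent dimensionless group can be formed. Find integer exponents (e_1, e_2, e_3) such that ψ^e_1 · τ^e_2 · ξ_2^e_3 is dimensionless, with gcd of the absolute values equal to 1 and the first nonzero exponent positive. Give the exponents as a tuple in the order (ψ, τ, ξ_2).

L: e_1·(2) + e_2·(0) + e_3·(1) = 0
T: e_1·(-1) + e_2·(1) + e_3·(0) = 0
Solving this homogeneous linear system for the smallest-integer solution (first nonzero entry positive) gives (1, 1, -2).

(1, 1, -2)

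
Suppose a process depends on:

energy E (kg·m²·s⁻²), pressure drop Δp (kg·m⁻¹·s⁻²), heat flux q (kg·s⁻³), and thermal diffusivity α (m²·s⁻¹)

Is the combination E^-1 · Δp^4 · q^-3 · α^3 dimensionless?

yes

Sum the exponent of each base dimension across the product:
  M: −[E]_M + 4·[Δp]_M − 3·[q]_M + 3·[α]_M = −(1) + 4·(1) − 3·(1) + 3·(0) = 0
  L: −[E]_L + 4·[Δp]_L − 3·[q]_L + 3·[α]_L = −(2) + 4·(-1) − 3·(0) + 3·(2) = 0
  T: −[E]_T + 4·[Δp]_T − 3·[q]_T + 3·[α]_T = −(-2) + 4·(-2) − 3·(-3) + 3·(-1) = 0
All base exponents vanish — dimensionless.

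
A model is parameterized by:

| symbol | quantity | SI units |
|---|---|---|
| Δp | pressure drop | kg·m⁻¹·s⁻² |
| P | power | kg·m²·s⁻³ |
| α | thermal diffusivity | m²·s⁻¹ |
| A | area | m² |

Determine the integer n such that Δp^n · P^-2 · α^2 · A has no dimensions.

Balance the M exponent: (1)·n from Δp, plus −2·(1) + 2·(0) + (0) = -2 from the rest, must sum to zero.
n − 2 = 0, so n = 2.

2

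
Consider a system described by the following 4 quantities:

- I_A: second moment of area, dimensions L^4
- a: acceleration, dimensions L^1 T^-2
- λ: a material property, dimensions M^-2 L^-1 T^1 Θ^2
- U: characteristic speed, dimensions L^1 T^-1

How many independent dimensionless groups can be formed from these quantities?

There are 4 variables and 4 base dimensions (M, L, T, Θ).
The dimension matrix has rank 3 (less than 4: the dimension vectors are linearly dependent).
Independent dimensionless groups: 4 − 3 = 1.

1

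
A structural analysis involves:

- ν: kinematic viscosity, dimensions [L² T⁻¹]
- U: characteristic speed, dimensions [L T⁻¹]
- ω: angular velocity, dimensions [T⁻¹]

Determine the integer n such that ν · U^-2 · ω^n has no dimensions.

Balance the T exponent: (-1)·n from ω, plus (-1) − 2·(-1) = 1 from the rest, must sum to zero.
−n + 1 = 0, so n = 1.

1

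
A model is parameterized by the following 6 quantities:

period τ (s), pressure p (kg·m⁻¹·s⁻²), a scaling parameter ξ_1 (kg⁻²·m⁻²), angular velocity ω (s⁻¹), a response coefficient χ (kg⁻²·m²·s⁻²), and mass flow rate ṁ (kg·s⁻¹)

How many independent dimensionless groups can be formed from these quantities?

There are 6 variables and 3 base dimensions (M, L, T).
The dimension matrix has rank 3.
Independent dimensionless groups: 6 − 3 = 3.

3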